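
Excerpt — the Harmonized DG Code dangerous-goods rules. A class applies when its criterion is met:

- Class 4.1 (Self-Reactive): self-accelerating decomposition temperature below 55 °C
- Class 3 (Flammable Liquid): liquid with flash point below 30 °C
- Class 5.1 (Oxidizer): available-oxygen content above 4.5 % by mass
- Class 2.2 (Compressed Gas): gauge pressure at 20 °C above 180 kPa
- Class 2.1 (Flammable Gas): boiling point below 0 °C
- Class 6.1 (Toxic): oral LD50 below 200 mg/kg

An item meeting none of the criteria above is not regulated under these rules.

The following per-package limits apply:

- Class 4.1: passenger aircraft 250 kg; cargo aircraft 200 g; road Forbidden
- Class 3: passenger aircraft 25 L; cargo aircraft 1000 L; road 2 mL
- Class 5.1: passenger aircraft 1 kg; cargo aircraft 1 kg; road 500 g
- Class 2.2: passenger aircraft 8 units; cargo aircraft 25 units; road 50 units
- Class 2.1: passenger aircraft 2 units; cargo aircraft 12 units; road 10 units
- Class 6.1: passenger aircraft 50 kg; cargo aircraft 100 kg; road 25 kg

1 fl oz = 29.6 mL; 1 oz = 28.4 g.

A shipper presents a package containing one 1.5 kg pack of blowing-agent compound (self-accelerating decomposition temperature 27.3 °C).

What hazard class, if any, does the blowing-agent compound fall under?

With self-accelerating decomposition temperature 27.3 °C (< 55 °C), the blowing-agent compound falls in Class 4.1.

Class 4.1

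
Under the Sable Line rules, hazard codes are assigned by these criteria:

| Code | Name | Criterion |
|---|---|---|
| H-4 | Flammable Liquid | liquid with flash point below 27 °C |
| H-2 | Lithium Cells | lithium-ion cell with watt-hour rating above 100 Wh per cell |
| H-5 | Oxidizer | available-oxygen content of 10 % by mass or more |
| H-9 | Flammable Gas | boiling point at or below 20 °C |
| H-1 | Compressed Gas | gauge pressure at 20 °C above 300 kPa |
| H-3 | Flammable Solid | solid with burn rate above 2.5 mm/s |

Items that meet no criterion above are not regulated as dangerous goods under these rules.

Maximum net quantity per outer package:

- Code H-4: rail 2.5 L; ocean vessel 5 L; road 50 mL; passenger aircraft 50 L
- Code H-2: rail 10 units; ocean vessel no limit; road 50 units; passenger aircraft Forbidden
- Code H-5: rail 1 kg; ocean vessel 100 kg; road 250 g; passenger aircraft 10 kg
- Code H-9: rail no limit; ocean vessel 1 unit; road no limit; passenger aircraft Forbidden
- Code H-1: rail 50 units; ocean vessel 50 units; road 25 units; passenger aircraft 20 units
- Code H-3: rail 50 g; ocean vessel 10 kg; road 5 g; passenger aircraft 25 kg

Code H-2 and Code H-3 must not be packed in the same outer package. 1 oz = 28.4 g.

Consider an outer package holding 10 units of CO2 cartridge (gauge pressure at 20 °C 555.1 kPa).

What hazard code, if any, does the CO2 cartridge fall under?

Code H-1

Gauge pressure at 20 °C 555.1 kPa meets the Code H-1 criterion (Compressed Gas), so the CO2 cartridge is Code H-1.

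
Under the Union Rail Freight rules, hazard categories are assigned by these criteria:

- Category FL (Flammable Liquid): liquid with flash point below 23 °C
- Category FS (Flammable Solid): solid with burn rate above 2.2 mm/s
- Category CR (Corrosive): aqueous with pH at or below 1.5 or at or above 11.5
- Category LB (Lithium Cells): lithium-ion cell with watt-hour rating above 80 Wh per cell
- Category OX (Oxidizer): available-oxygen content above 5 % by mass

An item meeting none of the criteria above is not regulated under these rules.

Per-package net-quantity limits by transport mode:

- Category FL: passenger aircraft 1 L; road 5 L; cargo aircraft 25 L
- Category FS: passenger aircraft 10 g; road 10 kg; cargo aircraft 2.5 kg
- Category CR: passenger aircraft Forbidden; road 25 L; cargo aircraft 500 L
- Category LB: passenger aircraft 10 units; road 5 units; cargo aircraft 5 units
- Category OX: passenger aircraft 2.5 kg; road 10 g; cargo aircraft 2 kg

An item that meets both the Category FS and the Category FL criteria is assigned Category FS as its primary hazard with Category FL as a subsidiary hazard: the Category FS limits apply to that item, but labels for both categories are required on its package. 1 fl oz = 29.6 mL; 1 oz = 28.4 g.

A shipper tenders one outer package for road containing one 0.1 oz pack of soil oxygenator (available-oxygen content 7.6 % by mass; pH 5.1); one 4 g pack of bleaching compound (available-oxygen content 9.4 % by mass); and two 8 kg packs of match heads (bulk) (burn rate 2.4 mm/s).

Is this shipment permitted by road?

No

Soil oxygenator: available-oxygen content 7.6 % by mass > 5 % by mass → Category OX (Oxidizer).
Bleaching compound: available-oxygen content 9.4 % by mass > 5 % by mass → Category OX (Oxidizer).
Match heads (bulk): burn rate 2.4 mm/s > 2.2 mm/s → Category FS (Flammable Solid).
Category OX net quantity: (one 0.1 oz pack = 2.84 g) + 4 g = 6.84 g.
6.84 g is within the road limit of 10 g for Category OX.
Category FS quantity: two 8 kg packs = 16 kg.
16 kg > 10 kg (road limit, Category FS) — over the limit.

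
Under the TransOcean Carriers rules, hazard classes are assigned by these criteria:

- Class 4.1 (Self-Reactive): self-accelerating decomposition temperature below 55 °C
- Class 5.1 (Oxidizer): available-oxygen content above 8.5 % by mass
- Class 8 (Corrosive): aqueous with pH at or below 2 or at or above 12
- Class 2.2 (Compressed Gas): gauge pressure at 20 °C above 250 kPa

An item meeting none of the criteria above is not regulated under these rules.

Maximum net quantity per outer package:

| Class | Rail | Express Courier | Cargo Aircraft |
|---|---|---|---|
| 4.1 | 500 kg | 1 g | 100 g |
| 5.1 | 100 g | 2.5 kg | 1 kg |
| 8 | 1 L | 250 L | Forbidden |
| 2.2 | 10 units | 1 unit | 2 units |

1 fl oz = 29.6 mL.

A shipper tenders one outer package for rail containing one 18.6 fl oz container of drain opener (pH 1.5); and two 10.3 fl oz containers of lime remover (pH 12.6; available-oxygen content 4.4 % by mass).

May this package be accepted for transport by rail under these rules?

With pH 1.5 (≤ 2), the drain opener falls in Class 8.
pH 12.6 meets the Class 8 criterion (Corrosive), so the lime remover is Class 8.
Total Class 8: (one 18.6 fl oz container = 550.56 mL) + (two 10.3 fl oz containers = 609.76 mL) = 1160.32 mL.
That exceeds the Class 8 rail limit of 1 L.

No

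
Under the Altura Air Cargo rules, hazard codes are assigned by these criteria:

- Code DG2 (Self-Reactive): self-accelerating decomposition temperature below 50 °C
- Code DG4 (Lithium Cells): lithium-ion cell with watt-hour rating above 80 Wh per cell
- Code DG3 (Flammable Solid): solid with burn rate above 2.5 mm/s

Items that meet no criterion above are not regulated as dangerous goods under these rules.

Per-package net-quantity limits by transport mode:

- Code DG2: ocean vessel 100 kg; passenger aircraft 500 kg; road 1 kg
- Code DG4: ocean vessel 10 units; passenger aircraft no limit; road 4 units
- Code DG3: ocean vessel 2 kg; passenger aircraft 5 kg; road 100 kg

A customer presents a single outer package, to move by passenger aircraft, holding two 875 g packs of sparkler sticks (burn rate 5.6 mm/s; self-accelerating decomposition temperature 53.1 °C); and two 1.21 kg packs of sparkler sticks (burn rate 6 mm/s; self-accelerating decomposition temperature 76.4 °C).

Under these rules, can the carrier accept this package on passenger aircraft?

Yes

Burn rate 5.6 mm/s meets the Code DG3 criterion (Flammable Solid), so the sparkler sticks are Code DG3.
With burn rate 6 mm/s (> 2.5 mm/s), the sparkler sticks fall in Code DG3.
Code DG3 net quantity: (two 875 g packs = 1.75 kg) + (two 1.21 kg packs = 2.42 kg) = 4.17 kg.
4.17 kg ≤ 5 kg (passenger aircraft limit, Code DG3) — within limit.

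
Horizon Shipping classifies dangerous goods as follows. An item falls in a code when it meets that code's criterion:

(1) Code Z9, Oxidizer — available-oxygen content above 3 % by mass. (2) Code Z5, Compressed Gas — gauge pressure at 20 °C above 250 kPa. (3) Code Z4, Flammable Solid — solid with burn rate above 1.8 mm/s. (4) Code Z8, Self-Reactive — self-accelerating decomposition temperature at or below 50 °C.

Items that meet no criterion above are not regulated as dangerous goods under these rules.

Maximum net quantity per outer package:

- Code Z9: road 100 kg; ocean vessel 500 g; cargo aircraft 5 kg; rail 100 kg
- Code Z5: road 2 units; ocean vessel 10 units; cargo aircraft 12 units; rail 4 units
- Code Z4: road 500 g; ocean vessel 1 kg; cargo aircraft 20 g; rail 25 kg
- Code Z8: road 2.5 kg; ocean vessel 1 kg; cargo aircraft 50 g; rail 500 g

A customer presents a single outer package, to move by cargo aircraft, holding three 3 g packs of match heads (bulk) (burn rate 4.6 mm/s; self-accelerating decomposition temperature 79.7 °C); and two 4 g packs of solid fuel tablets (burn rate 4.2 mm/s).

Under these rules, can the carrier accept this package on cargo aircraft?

With burn rate 4.6 mm/s (> 1.8 mm/s), the match heads (bulk) fall in Code Z4.
With burn rate 4.2 mm/s (> 1.8 mm/s), the solid fuel tablets fall in Code Z4.
Code Z4 net quantity: (three 3 g packs = 9 g) + (two 4 g packs = 8 g) = 17 g.
That is within the Code Z4 cargo aircraft limit of 20 g.

Yes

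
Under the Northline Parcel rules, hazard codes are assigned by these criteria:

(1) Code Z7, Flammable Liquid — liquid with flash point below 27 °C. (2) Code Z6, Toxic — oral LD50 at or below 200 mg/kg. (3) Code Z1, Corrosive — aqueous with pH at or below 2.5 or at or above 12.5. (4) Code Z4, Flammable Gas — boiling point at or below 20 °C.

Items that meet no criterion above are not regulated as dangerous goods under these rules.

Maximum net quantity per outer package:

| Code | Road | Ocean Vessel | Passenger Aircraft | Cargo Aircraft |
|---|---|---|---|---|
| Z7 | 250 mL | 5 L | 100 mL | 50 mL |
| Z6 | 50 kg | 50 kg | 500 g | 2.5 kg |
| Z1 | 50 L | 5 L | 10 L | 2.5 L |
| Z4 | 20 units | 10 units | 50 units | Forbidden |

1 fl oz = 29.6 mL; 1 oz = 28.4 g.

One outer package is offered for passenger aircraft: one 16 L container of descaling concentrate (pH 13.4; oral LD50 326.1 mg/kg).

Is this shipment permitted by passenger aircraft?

No

Descaling concentrate: pH 13.4 ≥ 12.5 → Code Z1 (Corrosive).
Code Z1 quantity: 16 L.
16 L > 10 L (passenger aircraft limit, Code Z1) — over the limit.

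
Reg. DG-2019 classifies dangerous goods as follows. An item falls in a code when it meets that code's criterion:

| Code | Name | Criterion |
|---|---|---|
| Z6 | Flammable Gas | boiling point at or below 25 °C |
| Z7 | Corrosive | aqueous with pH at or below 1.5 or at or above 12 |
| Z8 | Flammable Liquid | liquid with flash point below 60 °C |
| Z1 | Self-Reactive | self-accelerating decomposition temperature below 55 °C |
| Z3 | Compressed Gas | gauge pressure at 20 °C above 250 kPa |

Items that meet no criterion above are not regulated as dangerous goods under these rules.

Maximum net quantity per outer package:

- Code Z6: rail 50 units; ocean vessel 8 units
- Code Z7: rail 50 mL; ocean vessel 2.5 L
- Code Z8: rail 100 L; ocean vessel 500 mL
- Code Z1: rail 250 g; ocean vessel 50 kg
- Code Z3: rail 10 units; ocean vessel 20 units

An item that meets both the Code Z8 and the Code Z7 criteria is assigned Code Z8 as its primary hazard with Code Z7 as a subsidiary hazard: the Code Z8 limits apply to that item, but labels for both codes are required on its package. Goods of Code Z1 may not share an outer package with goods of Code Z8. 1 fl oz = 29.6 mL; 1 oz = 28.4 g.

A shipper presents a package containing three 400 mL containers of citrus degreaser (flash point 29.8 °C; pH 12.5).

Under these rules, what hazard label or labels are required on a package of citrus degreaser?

Flash point 29.8 °C meets the Code Z8 criterion (Flammable Liquid), so the citrus degreaser is Code Z8.
The citrus degreaser has pH 12.5, which is ≥ 12, so it is Code Z7 (Corrosive).
By the precedence rule Code Z8 is primary and Code Z7 is subsidiary, and that rule requires both labels on the package.

Code Z7 and Z8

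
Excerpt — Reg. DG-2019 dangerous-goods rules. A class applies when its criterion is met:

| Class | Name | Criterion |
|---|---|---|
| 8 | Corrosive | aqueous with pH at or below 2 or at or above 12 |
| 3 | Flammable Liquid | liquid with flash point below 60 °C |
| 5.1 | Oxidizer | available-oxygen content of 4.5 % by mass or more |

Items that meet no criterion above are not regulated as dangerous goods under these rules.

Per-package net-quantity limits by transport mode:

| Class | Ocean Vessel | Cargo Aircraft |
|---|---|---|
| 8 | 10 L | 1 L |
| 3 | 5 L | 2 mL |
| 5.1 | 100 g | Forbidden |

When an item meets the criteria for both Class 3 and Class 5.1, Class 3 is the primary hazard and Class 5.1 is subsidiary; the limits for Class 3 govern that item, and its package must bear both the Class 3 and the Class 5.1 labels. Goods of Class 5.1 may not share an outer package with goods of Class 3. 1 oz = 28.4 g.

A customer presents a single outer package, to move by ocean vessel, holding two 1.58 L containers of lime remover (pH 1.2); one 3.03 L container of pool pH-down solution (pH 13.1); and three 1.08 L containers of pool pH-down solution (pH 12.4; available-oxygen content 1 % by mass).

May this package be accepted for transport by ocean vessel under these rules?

The lime remover has pH 1.2, which is ≤ 2, so it is Class 8 (Corrosive).
With pH 13.1 (≥ 12), the pool pH-down solution falls in Class 8.
With pH 12.4 (≥ 12), the pool pH-down solution falls in Class 8.
Class 8 net quantity: (two 1.58 L containers = 3.16 L) + 3.03 L + (three 1.08 L containers = 3.24 L) = 9.43 L.
9.43 L is within the ocean vessel limit of 10 L for Class 8.

Yes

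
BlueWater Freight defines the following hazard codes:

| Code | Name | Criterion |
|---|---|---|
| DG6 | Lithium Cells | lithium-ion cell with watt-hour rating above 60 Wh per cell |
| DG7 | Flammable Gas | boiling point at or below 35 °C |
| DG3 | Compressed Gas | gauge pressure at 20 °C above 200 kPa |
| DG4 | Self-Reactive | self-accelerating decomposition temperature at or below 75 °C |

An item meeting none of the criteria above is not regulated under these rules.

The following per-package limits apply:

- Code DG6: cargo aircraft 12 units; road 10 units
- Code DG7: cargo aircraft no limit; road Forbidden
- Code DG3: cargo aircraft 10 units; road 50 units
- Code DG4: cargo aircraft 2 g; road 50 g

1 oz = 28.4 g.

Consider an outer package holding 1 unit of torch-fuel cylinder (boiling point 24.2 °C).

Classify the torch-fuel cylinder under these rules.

Code DG7

With boiling point 24.2 °C (≤ 35 °C), the torch-fuel cylinder falls in Code DG7.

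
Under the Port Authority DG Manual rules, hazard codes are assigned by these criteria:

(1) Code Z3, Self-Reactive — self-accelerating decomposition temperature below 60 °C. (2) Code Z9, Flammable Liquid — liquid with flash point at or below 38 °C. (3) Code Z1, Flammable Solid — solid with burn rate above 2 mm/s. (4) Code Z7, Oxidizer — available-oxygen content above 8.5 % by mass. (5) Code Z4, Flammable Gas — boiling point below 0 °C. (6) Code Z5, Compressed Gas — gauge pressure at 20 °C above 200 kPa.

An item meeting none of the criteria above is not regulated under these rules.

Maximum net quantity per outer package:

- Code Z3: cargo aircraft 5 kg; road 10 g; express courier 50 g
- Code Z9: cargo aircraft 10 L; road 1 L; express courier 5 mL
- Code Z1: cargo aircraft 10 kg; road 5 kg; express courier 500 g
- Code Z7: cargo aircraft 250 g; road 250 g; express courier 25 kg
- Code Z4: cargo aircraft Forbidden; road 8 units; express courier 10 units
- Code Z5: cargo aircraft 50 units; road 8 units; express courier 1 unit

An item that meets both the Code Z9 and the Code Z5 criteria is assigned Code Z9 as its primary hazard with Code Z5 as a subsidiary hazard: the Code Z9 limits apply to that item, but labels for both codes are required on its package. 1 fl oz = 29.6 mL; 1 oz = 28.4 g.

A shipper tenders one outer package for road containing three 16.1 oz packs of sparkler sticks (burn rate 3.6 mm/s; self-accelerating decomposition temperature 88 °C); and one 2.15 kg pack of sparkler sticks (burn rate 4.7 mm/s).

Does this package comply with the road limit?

Yes

The sparkler sticks have burn rate 3.6 mm/s, which is > 2 mm/s, so they are Code Z1 (Flammable Solid).
With burn rate 4.7 mm/s (> 2 mm/s), the sparkler sticks fall in Code Z1.
Total Code Z1: (three 16.1 oz packs = 1371.72 g) + 2.15 kg = 3521.72 g.
3521.72 g ≤ 5 kg (road limit, Code Z1) — within limit.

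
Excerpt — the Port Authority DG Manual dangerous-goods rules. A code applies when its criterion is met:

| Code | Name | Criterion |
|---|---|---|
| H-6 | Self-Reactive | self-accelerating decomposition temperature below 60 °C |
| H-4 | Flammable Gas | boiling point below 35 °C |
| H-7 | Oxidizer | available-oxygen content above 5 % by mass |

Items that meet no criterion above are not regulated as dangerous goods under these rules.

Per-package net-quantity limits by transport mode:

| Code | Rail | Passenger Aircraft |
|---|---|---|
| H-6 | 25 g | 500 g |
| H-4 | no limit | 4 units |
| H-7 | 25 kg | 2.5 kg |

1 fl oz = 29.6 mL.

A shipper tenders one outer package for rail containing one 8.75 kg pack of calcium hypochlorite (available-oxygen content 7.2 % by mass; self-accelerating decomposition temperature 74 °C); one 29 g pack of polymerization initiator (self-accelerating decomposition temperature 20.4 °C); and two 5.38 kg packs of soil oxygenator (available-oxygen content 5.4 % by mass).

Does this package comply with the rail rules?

The calcium hypochlorite has available-oxygen content 7.2 % by mass, which is > 5 % by mass, so it is Code H-7 (Oxidizer).
With self-accelerating decomposition temperature 20.4 °C (< 60 °C), the polymerization initiator falls in Code H-6.
The soil oxygenator has available-oxygen content 5.4 % by mass, which is > 5 % by mass, so it is Code H-7 (Oxidizer).
Code H-6 quantity: 29 g.
That exceeds the Code H-6 rail limit of 25 g.
Total Code H-7: 8.75 kg + (two 5.38 kg packs = 10.76 kg) = 19.51 kg.
That is within the Code H-7 rail limit of 25 kg.

No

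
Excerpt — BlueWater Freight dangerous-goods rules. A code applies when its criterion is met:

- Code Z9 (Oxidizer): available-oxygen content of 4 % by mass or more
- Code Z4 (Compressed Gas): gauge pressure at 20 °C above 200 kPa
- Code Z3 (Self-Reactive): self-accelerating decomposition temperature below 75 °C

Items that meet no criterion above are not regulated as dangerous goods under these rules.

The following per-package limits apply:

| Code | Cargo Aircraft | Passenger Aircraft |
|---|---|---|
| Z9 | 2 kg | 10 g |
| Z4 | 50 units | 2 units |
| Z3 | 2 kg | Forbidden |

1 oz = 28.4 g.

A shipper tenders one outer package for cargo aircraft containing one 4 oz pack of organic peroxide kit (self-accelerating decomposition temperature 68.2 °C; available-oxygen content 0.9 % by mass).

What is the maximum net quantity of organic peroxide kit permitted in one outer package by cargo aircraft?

2 kg

The organic peroxide kit has self-accelerating decomposition temperature 68.2 °C, which is < 75 °C, so it is Code Z3 (Self-Reactive).
The cargo aircraft limit for Code Z3 is 2 kg.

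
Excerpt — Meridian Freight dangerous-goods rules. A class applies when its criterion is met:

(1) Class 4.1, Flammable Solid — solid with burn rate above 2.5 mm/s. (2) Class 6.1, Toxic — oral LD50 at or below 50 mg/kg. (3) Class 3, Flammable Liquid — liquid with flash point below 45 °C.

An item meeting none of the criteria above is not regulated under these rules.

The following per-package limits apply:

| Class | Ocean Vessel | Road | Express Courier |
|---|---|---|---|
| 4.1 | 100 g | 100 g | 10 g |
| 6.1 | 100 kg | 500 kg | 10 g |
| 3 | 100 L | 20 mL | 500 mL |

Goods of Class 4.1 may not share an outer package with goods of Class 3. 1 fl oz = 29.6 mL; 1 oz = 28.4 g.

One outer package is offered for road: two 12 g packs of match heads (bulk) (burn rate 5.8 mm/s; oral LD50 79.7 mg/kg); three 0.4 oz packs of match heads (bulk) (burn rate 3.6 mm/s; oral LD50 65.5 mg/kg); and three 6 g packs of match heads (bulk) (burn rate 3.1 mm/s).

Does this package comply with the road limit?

Match heads (bulk): burn rate 5.8 mm/s > 2.5 mm/s → Class 4.1 (Flammable Solid).
With burn rate 3.6 mm/s (> 2.5 mm/s), the match heads (bulk) fall in Class 4.1.
Burn rate 3.1 mm/s meets the Class 4.1 criterion (Flammable Solid), so the match heads (bulk) are Class 4.1.
Total Class 4.1: (two 12 g packs = 24 g) + (three 0.4 oz packs = 34.08 g) + (three 6 g packs = 18 g) = 76.08 g.
76.08 g is within the road limit of 100 g for Class 4.1.

Yes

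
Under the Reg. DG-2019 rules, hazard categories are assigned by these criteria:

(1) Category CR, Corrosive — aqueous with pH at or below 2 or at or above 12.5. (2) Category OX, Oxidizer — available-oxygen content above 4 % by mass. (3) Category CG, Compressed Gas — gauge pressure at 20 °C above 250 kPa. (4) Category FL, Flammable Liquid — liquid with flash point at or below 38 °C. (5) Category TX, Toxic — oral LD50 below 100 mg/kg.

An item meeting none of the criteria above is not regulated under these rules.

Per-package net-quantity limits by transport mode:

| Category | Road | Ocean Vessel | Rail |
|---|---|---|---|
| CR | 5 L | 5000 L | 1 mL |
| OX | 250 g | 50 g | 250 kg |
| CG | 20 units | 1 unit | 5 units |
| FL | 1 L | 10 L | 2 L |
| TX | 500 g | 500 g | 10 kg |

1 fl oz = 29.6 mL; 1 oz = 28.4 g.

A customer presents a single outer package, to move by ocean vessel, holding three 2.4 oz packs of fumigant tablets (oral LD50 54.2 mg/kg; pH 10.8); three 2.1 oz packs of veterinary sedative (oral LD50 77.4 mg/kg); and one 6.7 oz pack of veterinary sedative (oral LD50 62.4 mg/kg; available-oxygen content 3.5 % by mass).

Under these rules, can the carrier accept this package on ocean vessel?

No

Fumigant tablets: oral LD50 54.2 mg/kg < 100 mg/kg → Category TX (Toxic).
The veterinary sedative has oral LD50 77.4 mg/kg, which is < 100 mg/kg, so it is Category TX (Toxic).
The veterinary sedative has oral LD50 62.4 mg/kg, which is < 100 mg/kg, so it is Category TX (Toxic).
Total Category TX: (three 2.4 oz packs = 204.48 g) + (three 2.1 oz packs = 178.92 g) + (one 6.7 oz pack = 190.28 g) = 573.68 g.
573.68 g > 500 g (ocean vessel limit, Category TX) — over the limit.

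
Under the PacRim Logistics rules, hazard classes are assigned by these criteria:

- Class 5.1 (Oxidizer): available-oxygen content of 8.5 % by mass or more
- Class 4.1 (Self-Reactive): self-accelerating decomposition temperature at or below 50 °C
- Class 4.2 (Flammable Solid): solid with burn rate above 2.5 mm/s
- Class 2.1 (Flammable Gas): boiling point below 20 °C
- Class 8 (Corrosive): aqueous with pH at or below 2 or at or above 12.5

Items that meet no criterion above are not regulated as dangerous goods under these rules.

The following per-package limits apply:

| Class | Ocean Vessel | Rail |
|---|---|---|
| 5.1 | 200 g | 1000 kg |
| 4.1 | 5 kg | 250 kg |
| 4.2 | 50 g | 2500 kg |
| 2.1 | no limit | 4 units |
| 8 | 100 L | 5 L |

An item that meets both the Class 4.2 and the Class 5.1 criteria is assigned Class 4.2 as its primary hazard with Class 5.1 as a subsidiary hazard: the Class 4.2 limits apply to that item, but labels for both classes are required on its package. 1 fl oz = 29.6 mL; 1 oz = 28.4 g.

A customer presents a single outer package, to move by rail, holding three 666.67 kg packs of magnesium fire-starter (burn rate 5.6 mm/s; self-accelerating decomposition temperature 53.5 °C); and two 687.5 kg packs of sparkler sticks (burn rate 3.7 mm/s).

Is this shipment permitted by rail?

No

The magnesium fire-starter has burn rate 5.6 mm/s, which is > 2.5 mm/s, so it is Class 4.2 (Flammable Solid).
The sparkler sticks have burn rate 3.7 mm/s, which is > 2.5 mm/s, so they are Class 4.2 (Flammable Solid).
Total Class 4.2: (three 666.67 kg packs = 2000.01 kg) + (two 687.5 kg packs = 1375 kg) = 3375.01 kg.
3375.01 kg exceeds the rail limit of 2500 kg for Class 4.2.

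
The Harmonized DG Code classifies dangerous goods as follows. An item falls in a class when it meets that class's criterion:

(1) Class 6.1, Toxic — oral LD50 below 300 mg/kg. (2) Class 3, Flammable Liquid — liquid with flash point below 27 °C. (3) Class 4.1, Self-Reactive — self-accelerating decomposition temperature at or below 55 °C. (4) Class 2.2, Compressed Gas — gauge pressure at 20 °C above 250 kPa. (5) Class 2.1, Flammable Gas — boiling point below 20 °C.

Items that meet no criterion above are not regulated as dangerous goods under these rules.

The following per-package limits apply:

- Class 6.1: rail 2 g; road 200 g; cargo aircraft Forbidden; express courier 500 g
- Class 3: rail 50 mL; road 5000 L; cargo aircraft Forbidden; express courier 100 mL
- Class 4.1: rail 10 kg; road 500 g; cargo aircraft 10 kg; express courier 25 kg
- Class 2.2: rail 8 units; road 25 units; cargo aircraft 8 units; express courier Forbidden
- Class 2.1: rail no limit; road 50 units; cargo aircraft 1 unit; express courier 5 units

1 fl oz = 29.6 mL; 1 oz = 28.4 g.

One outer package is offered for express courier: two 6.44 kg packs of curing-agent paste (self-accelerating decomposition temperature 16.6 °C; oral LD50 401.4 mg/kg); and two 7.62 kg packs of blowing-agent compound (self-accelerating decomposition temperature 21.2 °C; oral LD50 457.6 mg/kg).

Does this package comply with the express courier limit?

With self-accelerating decomposition temperature 16.6 °C (≤ 55 °C), the curing-agent paste falls in Class 4.1.
Self-accelerating decomposition temperature 21.2 °C meets the Class 4.1 criterion (Self-Reactive), so the blowing-agent compound is Class 4.1.
Total Class 4.1: (two 6.44 kg packs = 12.88 kg) + (two 7.62 kg packs = 15.24 kg) = 28.12 kg.
That exceeds the Class 4.1 express courier limit of 25 kg.

No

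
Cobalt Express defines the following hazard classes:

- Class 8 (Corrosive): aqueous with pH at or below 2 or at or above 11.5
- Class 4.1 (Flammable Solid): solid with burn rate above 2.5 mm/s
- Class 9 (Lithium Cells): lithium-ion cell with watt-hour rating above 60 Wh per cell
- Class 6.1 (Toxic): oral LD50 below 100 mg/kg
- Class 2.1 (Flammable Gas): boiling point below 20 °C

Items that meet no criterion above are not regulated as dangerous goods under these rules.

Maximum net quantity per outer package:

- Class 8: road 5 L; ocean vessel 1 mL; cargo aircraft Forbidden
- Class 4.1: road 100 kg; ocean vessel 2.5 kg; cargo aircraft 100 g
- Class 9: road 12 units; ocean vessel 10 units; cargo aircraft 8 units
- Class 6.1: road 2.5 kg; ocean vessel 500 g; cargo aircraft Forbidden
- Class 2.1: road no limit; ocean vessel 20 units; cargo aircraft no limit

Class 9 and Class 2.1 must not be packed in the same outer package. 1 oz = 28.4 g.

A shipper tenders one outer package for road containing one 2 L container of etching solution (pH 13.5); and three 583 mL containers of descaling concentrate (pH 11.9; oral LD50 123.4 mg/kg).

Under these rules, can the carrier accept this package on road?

With pH 13.5 (≥ 11.5), the etching solution falls in Class 8.
The descaling concentrate has pH 11.9, which is ≥ 11.5, so it is Class 8 (Corrosive).
Total Class 8: 2 L + (three 583 mL containers = 1.749 L) = 3.749 L.
That is within the Class 8 road limit of 5 L.

Yes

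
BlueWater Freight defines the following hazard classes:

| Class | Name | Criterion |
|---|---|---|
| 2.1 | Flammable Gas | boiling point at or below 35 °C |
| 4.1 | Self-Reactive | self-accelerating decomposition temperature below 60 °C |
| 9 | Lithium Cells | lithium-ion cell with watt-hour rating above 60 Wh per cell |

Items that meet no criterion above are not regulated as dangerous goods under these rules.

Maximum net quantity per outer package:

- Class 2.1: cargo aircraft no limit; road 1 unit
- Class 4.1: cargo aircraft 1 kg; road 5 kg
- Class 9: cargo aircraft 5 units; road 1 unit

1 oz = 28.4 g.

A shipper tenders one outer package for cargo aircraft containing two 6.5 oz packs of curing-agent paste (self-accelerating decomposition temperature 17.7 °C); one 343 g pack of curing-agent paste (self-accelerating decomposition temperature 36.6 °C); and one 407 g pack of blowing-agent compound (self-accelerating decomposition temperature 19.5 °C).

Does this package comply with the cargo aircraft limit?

No

Curing-agent paste: self-accelerating decomposition temperature 17.7 °C < 60 °C → Class 4.1 (Self-Reactive).
The curing-agent paste has self-accelerating decomposition temperature 36.6 °C, which is < 60 °C, so it is Class 4.1 (Self-Reactive).
The blowing-agent compound has self-accelerating decomposition temperature 19.5 °C, which is < 60 °C, so it is Class 4.1 (Self-Reactive).
Total Class 4.1: (two 6.5 oz packs = 369.2 g) + 343 g + 407 g = 1119.2 g.
1119.2 g > 1 kg (cargo aircraft limit, Class 4.1) — over the limit.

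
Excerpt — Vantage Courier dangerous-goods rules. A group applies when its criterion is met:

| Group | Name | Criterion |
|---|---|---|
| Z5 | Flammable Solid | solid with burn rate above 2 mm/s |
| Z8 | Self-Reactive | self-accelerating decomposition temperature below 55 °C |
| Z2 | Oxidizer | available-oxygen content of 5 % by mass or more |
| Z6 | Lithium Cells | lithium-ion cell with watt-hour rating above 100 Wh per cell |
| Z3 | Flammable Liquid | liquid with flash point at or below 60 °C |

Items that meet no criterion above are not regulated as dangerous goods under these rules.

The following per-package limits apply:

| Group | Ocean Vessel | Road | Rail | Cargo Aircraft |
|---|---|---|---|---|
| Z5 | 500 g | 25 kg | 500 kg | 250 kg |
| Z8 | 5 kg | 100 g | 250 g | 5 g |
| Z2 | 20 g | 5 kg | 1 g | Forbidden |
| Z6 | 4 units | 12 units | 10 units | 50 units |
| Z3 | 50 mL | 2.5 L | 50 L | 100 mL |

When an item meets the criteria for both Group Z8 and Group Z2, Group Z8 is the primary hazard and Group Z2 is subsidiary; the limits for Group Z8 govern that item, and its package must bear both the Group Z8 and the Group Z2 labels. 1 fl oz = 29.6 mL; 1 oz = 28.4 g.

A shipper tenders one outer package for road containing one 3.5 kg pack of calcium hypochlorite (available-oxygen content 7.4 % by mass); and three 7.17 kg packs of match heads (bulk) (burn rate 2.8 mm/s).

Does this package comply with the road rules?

Yes

Calcium hypochlorite: available-oxygen content 7.4 % by mass ≥ 5 % by mass → Group Z2 (Oxidizer).
Burn rate 2.8 mm/s meets the Group Z5 criterion (Flammable Solid), so the match heads (bulk) are Group Z5.
Group Z5 quantity: three 7.17 kg packs = 21.51 kg.
21.51 kg ≤ 25 kg (road limit, Group Z5) — within limit.
Group Z2 quantity: 3.5 kg.
3.5 kg ≤ 5 kg (road limit, Group Z2) — within limit.
Every hazard group is within its road limit and no segregation rule is violated.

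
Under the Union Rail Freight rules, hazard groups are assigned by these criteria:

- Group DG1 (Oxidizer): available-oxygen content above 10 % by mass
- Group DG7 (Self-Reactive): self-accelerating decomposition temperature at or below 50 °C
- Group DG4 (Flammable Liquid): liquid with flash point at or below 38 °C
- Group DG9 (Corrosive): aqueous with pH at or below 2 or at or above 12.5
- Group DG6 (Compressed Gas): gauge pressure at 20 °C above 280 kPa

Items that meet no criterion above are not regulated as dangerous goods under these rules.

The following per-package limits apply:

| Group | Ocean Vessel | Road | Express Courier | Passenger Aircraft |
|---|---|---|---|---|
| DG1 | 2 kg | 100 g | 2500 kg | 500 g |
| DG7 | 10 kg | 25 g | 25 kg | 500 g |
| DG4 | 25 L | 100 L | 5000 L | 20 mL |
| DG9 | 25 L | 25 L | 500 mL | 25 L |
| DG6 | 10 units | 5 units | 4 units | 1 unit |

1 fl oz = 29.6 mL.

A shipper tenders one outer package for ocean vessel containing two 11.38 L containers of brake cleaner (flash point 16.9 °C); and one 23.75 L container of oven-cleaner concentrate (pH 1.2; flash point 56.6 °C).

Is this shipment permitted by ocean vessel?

Yes

The brake cleaner has flash point 16.9 °C, which is ≤ 38 °C, so it is Group DG4 (Flammable Liquid).
pH 1.2 meets the Group DG9 criterion (Corrosive), so the oven-cleaner concentrate is Group DG9.
Group DG4 quantity: two 11.38 L containers = 22.76 L.
22.76 L is within the ocean vessel limit of 25 L for Group DG4.
Group DG9 quantity: 23.75 L.
23.75 L is within the ocean vessel limit of 25 L for Group DG9.
Every hazard group is within its ocean vessel limit and no segregation rule is violated.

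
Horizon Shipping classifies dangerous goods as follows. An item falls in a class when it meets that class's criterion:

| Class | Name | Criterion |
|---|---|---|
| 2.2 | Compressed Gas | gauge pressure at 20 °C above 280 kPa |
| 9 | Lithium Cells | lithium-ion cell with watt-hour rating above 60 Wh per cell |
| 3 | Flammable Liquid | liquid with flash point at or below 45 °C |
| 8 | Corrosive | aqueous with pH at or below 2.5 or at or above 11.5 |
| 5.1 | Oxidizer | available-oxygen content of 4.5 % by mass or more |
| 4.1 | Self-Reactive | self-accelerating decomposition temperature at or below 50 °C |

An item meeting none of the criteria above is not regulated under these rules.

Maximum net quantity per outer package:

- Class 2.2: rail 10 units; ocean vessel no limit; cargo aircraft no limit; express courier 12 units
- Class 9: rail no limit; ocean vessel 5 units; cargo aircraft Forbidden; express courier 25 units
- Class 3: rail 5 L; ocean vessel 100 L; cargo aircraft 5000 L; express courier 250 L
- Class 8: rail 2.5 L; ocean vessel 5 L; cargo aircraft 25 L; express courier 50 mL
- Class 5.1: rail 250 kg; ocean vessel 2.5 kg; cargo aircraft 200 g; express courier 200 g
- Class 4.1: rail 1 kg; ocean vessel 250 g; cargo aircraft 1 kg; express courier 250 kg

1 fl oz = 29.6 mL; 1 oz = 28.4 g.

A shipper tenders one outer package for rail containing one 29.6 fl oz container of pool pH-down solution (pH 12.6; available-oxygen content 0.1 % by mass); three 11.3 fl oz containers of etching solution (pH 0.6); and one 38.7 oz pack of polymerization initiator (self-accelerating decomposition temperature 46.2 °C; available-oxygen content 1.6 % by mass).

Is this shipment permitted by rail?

No

With pH 12.6 (≥ 11.5), the pool pH-down solution falls in Class 8.
Etching solution: pH 0.6 ≤ 2.5 → Class 8 (Corrosive).
With self-accelerating decomposition temperature 46.2 °C (≤ 50 °C), the polymerization initiator falls in Class 4.1.
Total Class 8: (one 29.6 fl oz container = 876.16 mL) + (three 11.3 fl oz containers = 1003.44 mL) = 1879.6 mL.
That is within the Class 8 rail limit of 2.5 L.
Class 4.1 quantity: one 38.7 oz pack = 1099.08 g.
1099.08 g exceeds the rail limit of 1 kg for Class 4.1.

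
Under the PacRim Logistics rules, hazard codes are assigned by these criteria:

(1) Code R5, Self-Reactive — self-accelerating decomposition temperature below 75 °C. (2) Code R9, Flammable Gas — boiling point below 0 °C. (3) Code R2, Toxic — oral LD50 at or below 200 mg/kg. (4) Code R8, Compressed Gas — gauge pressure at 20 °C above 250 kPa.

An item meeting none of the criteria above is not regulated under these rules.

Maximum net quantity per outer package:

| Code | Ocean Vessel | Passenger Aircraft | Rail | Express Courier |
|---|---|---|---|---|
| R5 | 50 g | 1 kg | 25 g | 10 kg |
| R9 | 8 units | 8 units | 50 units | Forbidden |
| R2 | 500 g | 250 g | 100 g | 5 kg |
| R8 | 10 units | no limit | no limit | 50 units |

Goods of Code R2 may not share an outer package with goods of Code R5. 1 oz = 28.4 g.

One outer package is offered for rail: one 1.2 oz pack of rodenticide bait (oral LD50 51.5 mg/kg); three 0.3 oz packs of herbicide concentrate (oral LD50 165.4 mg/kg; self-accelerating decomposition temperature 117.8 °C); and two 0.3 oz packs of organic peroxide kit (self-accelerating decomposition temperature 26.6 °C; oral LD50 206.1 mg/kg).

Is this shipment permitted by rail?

No

Rodenticide bait: oral LD50 51.5 mg/kg ≤ 200 mg/kg → Code R2 (Toxic).
Herbicide concentrate: oral LD50 165.4 mg/kg ≤ 200 mg/kg → Code R2 (Toxic).
Self-accelerating decomposition temperature 26.6 °C meets the Code R5 criterion (Self-Reactive), so the organic peroxide kit is Code R5.
Total Code R2: (one 1.2 oz pack = 34.08 g) + (three 0.3 oz packs = 25.56 g) = 59.64 g.
That is within the Code R2 rail limit of 100 g.
Code R5 quantity: two 0.3 oz packs = 17.04 g.
17.04 g ≤ 25 g (rail limit, Code R5) — within limit.
Code R2 and Code R5 may not share an outer package.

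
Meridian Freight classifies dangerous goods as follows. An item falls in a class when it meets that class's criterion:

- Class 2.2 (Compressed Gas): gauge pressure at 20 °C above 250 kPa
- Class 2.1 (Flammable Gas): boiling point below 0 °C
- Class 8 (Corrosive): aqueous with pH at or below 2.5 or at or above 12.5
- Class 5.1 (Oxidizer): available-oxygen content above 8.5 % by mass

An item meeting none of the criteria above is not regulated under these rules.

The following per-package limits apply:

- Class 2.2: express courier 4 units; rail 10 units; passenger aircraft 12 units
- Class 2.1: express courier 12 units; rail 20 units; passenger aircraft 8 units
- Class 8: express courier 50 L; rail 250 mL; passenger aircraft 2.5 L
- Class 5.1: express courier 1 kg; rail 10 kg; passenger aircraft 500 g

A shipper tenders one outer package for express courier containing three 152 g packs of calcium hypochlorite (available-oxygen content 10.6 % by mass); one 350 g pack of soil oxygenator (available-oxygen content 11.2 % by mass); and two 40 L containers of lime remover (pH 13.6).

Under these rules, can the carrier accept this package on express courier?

No

The calcium hypochlorite has available-oxygen content 10.6 % by mass, which is > 8.5 % by mass, so it is Class 5.1 (Oxidizer).
With available-oxygen content 11.2 % by mass (> 8.5 % by mass), the soil oxygenator falls in Class 5.1.
Lime remover: pH 13.6 ≥ 12.5 → Class 8 (Corrosive).
Class 5.1 net quantity: (three 152 g packs = 456 g) + 350 g = 806 g.
806 g is within the express courier limit of 1 kg for Class 5.1.
Class 8 quantity: two 40 L containers = 80 L.
That exceeds the Class 8 express courier limit of 50 L.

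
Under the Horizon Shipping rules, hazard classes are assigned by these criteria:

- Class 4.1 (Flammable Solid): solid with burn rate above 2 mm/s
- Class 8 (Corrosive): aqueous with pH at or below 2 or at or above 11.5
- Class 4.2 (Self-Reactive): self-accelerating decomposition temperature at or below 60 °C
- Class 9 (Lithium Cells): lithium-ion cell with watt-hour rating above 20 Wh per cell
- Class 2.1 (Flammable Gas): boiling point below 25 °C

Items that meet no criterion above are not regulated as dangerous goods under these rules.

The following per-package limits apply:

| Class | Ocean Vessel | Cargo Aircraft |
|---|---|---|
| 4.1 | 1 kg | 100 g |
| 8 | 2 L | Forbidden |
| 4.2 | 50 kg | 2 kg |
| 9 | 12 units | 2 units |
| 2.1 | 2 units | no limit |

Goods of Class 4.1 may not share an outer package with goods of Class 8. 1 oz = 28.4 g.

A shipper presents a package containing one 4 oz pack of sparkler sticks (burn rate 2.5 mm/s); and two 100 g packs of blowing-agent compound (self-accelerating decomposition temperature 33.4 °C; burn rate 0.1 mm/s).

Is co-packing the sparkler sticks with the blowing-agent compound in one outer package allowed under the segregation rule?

With burn rate 2.5 mm/s (> 2 mm/s), the sparkler sticks fall in Class 4.1.
Self-accelerating decomposition temperature 33.4 °C meets the Class 4.2 criterion (Self-Reactive), so the blowing-agent compound is Class 4.2.
No segregation rule bars Class 4.1 with Class 4.2.

Yes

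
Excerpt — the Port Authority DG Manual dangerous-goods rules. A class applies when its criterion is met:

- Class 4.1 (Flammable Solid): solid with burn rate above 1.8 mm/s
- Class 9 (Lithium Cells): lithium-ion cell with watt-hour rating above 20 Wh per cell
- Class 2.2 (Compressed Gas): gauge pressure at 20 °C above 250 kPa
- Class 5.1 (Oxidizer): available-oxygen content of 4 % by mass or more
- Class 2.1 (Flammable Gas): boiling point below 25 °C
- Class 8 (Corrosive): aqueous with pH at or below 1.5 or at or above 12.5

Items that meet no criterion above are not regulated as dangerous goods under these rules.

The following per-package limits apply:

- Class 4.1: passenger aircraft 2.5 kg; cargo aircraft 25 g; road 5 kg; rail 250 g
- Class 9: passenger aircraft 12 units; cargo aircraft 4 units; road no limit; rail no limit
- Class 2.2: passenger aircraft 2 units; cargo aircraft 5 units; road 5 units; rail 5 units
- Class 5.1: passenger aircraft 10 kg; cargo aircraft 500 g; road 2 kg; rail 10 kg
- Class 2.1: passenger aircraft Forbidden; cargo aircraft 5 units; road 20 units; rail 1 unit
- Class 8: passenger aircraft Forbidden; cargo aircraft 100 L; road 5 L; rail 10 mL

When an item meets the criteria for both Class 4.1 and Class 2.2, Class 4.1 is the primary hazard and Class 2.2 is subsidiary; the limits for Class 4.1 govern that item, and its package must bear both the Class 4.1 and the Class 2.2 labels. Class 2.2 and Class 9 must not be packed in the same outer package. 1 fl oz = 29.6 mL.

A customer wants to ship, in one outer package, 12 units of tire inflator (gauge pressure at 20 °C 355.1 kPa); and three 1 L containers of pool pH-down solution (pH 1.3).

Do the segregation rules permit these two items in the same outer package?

Yes

Tire inflator: gauge pressure at 20 °C 355.1 kPa > 250 kPa → Class 2.2 (Compressed Gas).
With pH 1.3 (≤ 1.5), the pool pH-down solution falls in Class 8.
No segregation rule bars Class 2.2 with Class 8.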